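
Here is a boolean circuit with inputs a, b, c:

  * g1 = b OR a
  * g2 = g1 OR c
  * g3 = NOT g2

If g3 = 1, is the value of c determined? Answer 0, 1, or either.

0

g3 = NOT g2 must be 1, so g2 = 0.
g2 = g1 OR c must be 0, so both g1 = 0 and c = 0.
g1 = b OR a must be 0, so both b = 0 and a = 0.
Every assignment with g3 = 1 has c = 0; there are 1 such assignment(s).
  a=0, b=0, c=0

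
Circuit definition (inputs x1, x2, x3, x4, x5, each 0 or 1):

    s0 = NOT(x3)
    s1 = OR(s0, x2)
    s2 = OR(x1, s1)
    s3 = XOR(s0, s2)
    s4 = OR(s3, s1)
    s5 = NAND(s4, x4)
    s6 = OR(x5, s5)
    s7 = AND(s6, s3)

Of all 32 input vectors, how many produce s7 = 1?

s7 = AND(s6, s3) must be 1, so both s6 = 1 and s3 = 1.
s6 = OR(x5, s5) must be 1, so at least one of x5, s5 is 1.
Enumerating the 32 input combinations, 9 give s7 = 1 and 23 give s7 = 0.

9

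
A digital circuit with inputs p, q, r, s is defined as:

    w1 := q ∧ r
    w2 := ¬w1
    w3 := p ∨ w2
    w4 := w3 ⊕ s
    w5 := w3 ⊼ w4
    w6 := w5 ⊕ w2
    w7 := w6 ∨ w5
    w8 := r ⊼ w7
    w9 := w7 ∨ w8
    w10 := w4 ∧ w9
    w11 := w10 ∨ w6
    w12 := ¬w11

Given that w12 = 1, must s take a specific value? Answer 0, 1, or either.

w12 = ¬w11 must be 1, so w11 = 0.
w11 = w10 ∨ w6 must be 0, so both w10 = 0 and w6 = 0.
w10 = w4 ∧ w9 must be 0, so at least one of w4, w9 is 0.
Every assignment with w12 = 1 has s = 1; there are 6 such assignment(s).

1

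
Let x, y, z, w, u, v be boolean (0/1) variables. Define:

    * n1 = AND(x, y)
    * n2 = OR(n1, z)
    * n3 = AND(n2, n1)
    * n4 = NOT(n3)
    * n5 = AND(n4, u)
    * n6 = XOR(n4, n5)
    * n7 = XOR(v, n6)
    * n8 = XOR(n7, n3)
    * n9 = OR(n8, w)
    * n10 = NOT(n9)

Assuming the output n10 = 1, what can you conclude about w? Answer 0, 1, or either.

n10 = NOT(n9) must be 1, so n9 = 0.
Every assignment with n10 = 1 has w = 0; there are 16 such assignment(s).

0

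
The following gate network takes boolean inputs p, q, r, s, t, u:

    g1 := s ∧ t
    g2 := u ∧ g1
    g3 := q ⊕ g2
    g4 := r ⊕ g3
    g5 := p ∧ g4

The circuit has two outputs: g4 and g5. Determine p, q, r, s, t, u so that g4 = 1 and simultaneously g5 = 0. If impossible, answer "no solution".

Check with p=0, q=1, r=0, s=1, t=0, u=1:
g1 = s ∧ t = 1 ∧ 0 = 0
g2 = u ∧ g1 = 1 ∧ 0 = 0
g3 = q ⊕ g2 = 1 ⊕ 0 = 1
g4 = r ⊕ g3 = 0 ⊕ 1 = 1
g5 = p ∧ g4 = 0 ∧ 1 = 0
So g4 = 1 and g5 = 0.

p=0, q=1, r=0, s=1, t=0, u=1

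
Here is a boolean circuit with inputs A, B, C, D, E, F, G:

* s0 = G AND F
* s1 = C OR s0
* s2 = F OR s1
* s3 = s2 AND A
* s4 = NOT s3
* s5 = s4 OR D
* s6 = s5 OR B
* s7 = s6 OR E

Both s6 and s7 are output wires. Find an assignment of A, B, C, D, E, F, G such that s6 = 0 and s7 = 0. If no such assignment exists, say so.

A=1 B=0 C=1 D=0 E=0 F=0 G=1

Check with A=1 B=0 C=1 D=0 E=0 F=0 G=1:
s0 = G AND F = 1 AND 0 = 0
s1 = C OR s0 = 1 OR 0 = 1
s2 = F OR s1 = 0 OR 1 = 1
s3 = s2 AND A = 1 AND 1 = 1
s4 = NOT s3 = NOT 1 = 0
s5 = s4 OR D = 0 OR 0 = 0
s6 = s5 OR B = 0 OR 0 = 0
s7 = s6 OR E = 0 OR 0 = 0
So s6 = 0 and s7 = 0.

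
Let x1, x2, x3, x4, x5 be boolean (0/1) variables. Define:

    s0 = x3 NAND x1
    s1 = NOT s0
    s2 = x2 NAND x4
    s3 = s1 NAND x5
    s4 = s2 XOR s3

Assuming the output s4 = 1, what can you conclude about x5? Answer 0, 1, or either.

Both values of x5 occur among assignments with s4 = 1:
  x5=0: x1=0, x2=1, x3=0, x4=1, x5=0
  x5=1: x1=0, x2=1, x3=0, x4=1, x5=1

either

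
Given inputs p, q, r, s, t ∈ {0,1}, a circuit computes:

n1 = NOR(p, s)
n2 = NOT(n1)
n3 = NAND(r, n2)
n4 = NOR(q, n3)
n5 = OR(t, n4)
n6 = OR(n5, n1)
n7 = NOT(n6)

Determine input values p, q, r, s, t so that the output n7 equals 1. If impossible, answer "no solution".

p=0, q=1, r=1, s=1, t=0

Check with p=0, q=1, r=1, s=1, t=0:
n1 = NOR(p, s) = NOR(0, 1) = 0
n2 = NOT(n1) = NOT 0 = 1
n3 = NAND(r, n2) = NAND(1, 1) = 0
n4 = NOR(q, n3) = NOR(1, 0) = 0
n5 = OR(t, n4) = OR(0, 0) = 0
n6 = OR(n5, n1) = OR(0, 0) = 0
n7 = NOT(n6) = NOT 0 = 1
So n7 = 1 as required.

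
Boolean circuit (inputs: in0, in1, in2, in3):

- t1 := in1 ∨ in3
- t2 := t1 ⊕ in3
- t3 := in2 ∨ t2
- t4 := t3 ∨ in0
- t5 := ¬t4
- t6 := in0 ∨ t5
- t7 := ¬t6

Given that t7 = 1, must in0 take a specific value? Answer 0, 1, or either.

0

t7 = ¬t6 must be 1, so t6 = 0.
Every assignment with t7 = 1 has in0 = 0; there are 5 such assignment(s).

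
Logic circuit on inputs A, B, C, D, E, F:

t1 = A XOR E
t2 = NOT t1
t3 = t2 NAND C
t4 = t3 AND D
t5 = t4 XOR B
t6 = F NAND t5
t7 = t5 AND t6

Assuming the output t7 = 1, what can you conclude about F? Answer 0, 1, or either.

t7 = t5 AND t6 must be 1, so both t5 = 1 and t6 = 1.
t5 = t4 XOR B must be 1, so t4 and B differ.
Every assignment with t7 = 1 has F = 0; there are 16 such assignment(s).

0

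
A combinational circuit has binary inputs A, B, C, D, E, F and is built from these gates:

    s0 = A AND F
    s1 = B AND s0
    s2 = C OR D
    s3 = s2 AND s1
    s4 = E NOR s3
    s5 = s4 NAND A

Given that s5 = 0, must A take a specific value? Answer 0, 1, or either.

1

s5 = s4 NAND A must be 0, so both s4 = 1 and A = 1.
s4 = E NOR s3 must be 1, so both E = 0 and s3 = 0.
Every assignment with s5 = 0 has A = 1; there are 13 such assignment(s).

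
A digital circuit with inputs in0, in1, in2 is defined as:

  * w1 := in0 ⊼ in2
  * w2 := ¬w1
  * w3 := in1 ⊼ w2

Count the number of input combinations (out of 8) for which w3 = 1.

7

w3 = in1 ⊼ w2 must be 1, so at least one of in1, w2 is 0.
Enumerating the 8 input combinations, 7 give w3 = 1 and 1 give w3 = 0.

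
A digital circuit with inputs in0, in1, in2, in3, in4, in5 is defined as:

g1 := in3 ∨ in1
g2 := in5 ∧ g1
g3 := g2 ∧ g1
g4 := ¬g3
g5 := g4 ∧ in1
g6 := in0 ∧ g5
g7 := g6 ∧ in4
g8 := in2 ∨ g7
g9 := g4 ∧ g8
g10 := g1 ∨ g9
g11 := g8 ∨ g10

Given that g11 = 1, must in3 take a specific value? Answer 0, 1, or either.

Both values of in3 occur among assignments with g11 = 1:
  in3=0: in0=0, in1=0, in2=1, in3=0, in4=0, in5=0
  in3=1: in0=0, in1=0, in2=0, in3=1, in4=0, in5=0

either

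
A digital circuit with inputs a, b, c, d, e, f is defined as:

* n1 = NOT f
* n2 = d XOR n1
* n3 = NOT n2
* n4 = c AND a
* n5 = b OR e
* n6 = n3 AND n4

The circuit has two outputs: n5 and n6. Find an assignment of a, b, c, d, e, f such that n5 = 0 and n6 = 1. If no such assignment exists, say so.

Check with a=1, b=0, c=1, d=1, e=0, f=0:
n1 = NOT f = NOT 0 = 1
n2 = d XOR n1 = 1 XOR 1 = 0
n3 = NOT n2 = NOT 0 = 1
n4 = c AND a = 1 AND 1 = 1
n5 = b OR e = 0 OR 0 = 0
n6 = n3 AND n4 = 1 AND 1 = 1
So n5 = 0 and n6 = 1.

a=1, b=0, c=1, d=1, e=0, f=0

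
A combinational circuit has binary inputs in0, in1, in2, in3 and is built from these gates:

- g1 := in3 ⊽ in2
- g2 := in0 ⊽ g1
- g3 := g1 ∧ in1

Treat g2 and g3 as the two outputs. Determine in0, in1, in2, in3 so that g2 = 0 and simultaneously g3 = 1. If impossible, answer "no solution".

Check with in0=0 in1=1 in2=0 in3=0:
g1 = in3 ⊽ in2 = 0 ⊽ 0 = 1
g2 = in0 ⊽ g1 = 0 ⊽ 1 = 0
g3 = g1 ∧ in1 = 1 ∧ 1 = 1
So g2 = 0 and g3 = 1.

in0=0 in1=1 in2=0 in3=0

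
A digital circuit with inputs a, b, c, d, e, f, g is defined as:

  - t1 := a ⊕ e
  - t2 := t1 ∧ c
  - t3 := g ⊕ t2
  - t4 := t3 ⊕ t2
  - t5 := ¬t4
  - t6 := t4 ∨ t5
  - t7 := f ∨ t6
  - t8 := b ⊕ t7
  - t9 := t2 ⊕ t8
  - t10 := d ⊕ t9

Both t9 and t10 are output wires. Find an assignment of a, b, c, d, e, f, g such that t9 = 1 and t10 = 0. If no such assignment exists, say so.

Check with a=0, b=0, c=0, d=1, e=1, f=1, g=1:
t1 = a ⊕ e = 0 ⊕ 1 = 1
t2 = t1 ∧ c = 1 ∧ 0 = 0
t3 = g ⊕ t2 = 1 ⊕ 0 = 1
t4 = t3 ⊕ t2 = 1 ⊕ 0 = 1
t5 = ¬t4 = ¬1 = 0
t6 = t4 ∨ t5 = 1 ∨ 0 = 1
t7 = f ∨ t6 = 1 ∨ 1 = 1
t8 = b ⊕ t7 = 0 ⊕ 1 = 1
t9 = t2 ⊕ t8 = 0 ⊕ 1 = 1
t10 = d ⊕ t9 = 1 ⊕ 1 = 0
So t9 = 1 and t10 = 0.

a=0, b=0, c=0, d=1, e=1, f=1, g=1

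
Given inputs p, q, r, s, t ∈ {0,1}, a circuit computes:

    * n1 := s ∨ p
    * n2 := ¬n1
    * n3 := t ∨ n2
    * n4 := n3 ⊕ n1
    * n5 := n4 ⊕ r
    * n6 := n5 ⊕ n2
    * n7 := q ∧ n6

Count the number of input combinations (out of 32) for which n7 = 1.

n7 = q ∧ n6 must be 1, so both q = 1 and n6 = 1.
n6 = n5 ⊕ n2 must be 1, so n5 and n2 differ.
Enumerating the 32 input combinations, 8 give n7 = 1 and 24 give n7 = 0.

8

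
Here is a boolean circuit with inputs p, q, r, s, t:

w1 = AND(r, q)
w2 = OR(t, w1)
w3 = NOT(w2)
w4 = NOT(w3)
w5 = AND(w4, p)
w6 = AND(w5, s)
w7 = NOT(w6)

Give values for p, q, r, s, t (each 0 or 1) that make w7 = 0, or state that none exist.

Check with p=1 q=1 r=1 s=1 t=0:
w1 = AND(r, q) = AND(1, 1) = 1
w2 = OR(t, w1) = OR(0, 1) = 1
w3 = NOT(w2) = NOT 1 = 0
w4 = NOT(w3) = NOT 0 = 1
w5 = AND(w4, p) = AND(1, 1) = 1
w6 = AND(w5, s) = AND(1, 1) = 1
w7 = NOT(w6) = NOT 1 = 0
So w7 = 0 as required.

p=1 q=1 r=1 s=1 t=0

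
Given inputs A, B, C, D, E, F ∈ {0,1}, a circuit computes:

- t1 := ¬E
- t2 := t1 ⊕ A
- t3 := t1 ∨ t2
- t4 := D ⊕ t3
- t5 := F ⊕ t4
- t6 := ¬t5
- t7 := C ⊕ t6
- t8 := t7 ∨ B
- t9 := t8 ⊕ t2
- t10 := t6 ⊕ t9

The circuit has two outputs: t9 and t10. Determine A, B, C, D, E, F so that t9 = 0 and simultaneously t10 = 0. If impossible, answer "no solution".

A=1, B=0, C=1, D=0, E=1, F=0

Check with A=1, B=0, C=1, D=0, E=1, F=0:
t1 = ¬E = ¬1 = 0
t2 = t1 ⊕ A = 0 ⊕ 1 = 1
t3 = t1 ∨ t2 = 0 ∨ 1 = 1
t4 = D ⊕ t3 = 0 ⊕ 1 = 1
t5 = F ⊕ t4 = 0 ⊕ 1 = 1
t6 = ¬t5 = ¬1 = 0
t7 = C ⊕ t6 = 1 ⊕ 0 = 1
t8 = t7 ∨ B = 1 ∨ 0 = 1
t9 = t8 ⊕ t2 = 1 ⊕ 1 = 0
t10 = t6 ⊕ t9 = 0 ⊕ 0 = 0
So t9 = 0 and t10 = 0.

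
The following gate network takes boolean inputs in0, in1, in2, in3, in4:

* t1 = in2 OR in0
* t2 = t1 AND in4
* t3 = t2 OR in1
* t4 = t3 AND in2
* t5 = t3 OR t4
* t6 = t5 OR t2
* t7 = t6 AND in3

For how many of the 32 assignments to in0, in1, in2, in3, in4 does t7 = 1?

11

t7 = t6 AND in3 must be 1, so both t6 = 1 and in3 = 1.
t6 = t5 OR t2 must be 1, so at least one of t5, t2 is 1.
Enumerating the 32 input combinations, 11 give t7 = 1 and 21 give t7 = 0.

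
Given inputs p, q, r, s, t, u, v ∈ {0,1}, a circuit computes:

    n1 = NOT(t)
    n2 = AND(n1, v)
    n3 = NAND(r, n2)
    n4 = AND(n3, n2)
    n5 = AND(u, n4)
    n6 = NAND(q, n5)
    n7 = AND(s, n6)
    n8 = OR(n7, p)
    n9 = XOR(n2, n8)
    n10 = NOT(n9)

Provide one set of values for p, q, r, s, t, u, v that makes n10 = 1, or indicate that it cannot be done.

p=0 q=0 r=0 s=1 t=0 u=1 v=1

n10 = NOT(n9) must be 1, so n9 = 0.
n9 = XOR(n2, n8) must be 0, so n2 and n8 are equal.
Check with p=0 q=0 r=0 s=1 t=0 u=1 v=1:
n1 = NOT(t) = NOT 0 = 1
n2 = AND(n1, v) = AND(1, 1) = 1
n3 = NAND(r, n2) = NAND(0, 1) = 1
n4 = AND(n3, n2) = AND(1, 1) = 1
n5 = AND(u, n4) = AND(1, 1) = 1
n6 = NAND(q, n5) = NAND(0, 1) = 1
n7 = AND(s, n6) = AND(1, 1) = 1
n8 = OR(n7, p) = OR(1, 0) = 1
n9 = XOR(n2, n8) = XOR(1, 1) = 0
n10 = NOT(n9) = NOT 0 = 1
So n10 = 1 as required.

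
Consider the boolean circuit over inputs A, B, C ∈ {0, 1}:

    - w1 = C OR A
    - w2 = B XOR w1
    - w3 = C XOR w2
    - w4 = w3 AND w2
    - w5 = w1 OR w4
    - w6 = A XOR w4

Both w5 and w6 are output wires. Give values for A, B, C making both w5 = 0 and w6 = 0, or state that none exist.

A=0 B=0 C=0

Check with A=0 B=0 C=0:
w1 = C OR A = 0 OR 0 = 0
w2 = B XOR w1 = 0 XOR 0 = 0
w3 = C XOR w2 = 0 XOR 0 = 0
w4 = w3 AND w2 = 0 AND 0 = 0
w5 = w1 OR w4 = 0 OR 0 = 0
w6 = A XOR w4 = 0 XOR 0 = 0
So w5 = 0 and w6 = 0.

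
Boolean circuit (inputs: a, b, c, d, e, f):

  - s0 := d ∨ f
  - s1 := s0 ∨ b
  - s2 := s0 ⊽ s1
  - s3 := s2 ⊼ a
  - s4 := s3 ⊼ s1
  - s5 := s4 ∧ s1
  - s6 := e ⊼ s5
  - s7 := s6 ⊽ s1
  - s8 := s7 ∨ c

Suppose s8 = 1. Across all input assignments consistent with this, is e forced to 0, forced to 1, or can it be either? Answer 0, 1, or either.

either

Both values of e occur among assignments with s8 = 1:
  e=0: a=0, b=0, c=1, d=0, e=0, f=0
  e=1: a=0, b=0, c=1, d=0, e=1, f=0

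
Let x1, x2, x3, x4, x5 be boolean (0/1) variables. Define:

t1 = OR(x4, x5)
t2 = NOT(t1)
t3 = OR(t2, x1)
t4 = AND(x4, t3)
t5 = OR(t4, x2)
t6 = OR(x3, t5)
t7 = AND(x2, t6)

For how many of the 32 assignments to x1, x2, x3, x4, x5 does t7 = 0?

t7 = AND(x2, t6) must be 0, so at least one of x2, t6 is 0.
Enumerating the 32 input combinations, 16 give t7 = 0 and 16 give t7 = 1.

16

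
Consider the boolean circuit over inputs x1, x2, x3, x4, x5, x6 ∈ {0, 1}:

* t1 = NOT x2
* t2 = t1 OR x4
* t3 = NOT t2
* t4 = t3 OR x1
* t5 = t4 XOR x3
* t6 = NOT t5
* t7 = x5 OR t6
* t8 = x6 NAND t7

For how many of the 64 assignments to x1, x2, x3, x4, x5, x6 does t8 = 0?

t8 = x6 NAND t7 must be 0, so both x6 = 1 and t7 = 1.
t7 = x5 OR t6 must be 1, so at least one of x5, t6 is 1.
Enumerating the 64 input combinations, 24 give t8 = 0 and 40 give t8 = 1.

24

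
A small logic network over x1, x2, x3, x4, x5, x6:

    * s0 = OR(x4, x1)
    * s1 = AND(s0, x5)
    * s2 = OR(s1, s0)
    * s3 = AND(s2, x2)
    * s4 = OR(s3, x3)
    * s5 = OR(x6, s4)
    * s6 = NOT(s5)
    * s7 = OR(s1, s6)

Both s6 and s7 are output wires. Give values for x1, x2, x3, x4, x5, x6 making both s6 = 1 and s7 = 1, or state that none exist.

x1=1 x2=0 x3=0 x4=1 x5=1 x6=0

Check with x1=1 x2=0 x3=0 x4=1 x5=1 x6=0:
s0 = OR(x4, x1) = OR(1, 1) = 1
s1 = AND(s0, x5) = AND(1, 1) = 1
s2 = OR(s1, s0) = OR(1, 1) = 1
s3 = AND(s2, x2) = AND(1, 0) = 0
s4 = OR(s3, x3) = OR(0, 0) = 0
s5 = OR(x6, s4) = OR(0, 0) = 0
s6 = NOT(s5) = NOT 0 = 1
s7 = OR(s1, s6) = OR(1, 1) = 1
So s6 = 1 and s7 = 1.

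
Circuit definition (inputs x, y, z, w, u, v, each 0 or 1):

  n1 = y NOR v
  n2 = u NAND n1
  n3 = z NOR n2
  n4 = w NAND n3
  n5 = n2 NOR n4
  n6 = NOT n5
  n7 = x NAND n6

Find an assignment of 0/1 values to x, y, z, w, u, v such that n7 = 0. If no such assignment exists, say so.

n7 = x NAND n6 must be 0, so both x = 1 and n6 = 1.
Check with x=1, y=0, z=0, w=1, u=1, v=1:
n1 = y NOR v = 0 NOR 1 = 0
n2 = u NAND n1 = 1 NAND 0 = 1
n3 = z NOR n2 = 0 NOR 1 = 0
n4 = w NAND n3 = 1 NAND 0 = 1
n5 = n2 NOR n4 = 1 NOR 1 = 0
n6 = NOT n5 = NOT 0 = 1
n7 = x NAND n6 = 1 NAND 1 = 0
So n7 = 0 as required.

x=1, y=0, z=0, w=1, u=1, v=1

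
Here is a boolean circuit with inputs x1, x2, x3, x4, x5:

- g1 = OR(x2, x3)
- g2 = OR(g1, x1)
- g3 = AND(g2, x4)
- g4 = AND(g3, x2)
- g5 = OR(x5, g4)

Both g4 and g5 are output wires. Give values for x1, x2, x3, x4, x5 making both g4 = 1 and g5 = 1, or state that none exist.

Check with x1=1, x2=1, x3=0, x4=1, x5=1:
g1 = OR(x2, x3) = OR(1, 0) = 1
g2 = OR(g1, x1) = OR(1, 1) = 1
g3 = AND(g2, x4) = AND(1, 1) = 1
g4 = AND(g3, x2) = AND(1, 1) = 1
g5 = OR(x5, g4) = OR(1, 1) = 1
So g4 = 1 and g5 = 1.

x1=1, x2=1, x3=0, x4=1, x5=1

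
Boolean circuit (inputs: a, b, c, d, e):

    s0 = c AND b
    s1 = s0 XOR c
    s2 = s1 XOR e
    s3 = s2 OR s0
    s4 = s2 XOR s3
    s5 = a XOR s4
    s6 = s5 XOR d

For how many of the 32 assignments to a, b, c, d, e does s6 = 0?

s6 = s5 XOR d must be 0, so s5 and d are equal.
Enumerating the 32 input combinations, 16 give s6 = 0 and 16 give s6 = 1.

16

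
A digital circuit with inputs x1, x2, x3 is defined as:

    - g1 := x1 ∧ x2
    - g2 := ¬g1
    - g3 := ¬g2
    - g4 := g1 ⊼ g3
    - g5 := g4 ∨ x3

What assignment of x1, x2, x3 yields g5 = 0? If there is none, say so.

x1=1, x2=1, x3=0

g5 = g4 ∨ x3 must be 0, so both g4 = 0 and x3 = 0.
g4 = g1 ⊼ g3 must be 0, so both g1 = 1 and g3 = 1.
Check with x1=1, x2=1, x3=0:
g1 = x1 ∧ x2 = 1 ∧ 1 = 1
g2 = ¬g1 = ¬1 = 0
g3 = ¬g2 = ¬0 = 1
g4 = g1 ⊼ g3 = 1 ⊼ 1 = 0
g5 = g4 ∨ x3 = 0 ∨ 0 = 0
So g5 = 0 as required.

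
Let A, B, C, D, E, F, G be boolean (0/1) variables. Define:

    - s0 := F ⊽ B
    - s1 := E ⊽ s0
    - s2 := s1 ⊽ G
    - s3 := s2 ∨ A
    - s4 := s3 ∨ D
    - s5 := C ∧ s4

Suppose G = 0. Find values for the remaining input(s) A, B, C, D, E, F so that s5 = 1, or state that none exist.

A=0, B=1, C=1, D=1, E=0, F=1

s5 = C ∧ s4 must be 1, so both C = 1 and s4 = 1.
Check with G = 0 and A=0, B=1, C=1, D=1, E=0, F=1:
s0 = F ⊽ B = 1 ⊽ 1 = 0
s1 = E ⊽ s0 = 0 ⊽ 0 = 1
s2 = s1 ⊽ G = 1 ⊽ 0 = 0
s3 = s2 ∨ A = 0 ∨ 0 = 0
s4 = s3 ∨ D = 0 ∨ 1 = 1
s5 = C ∧ s4 = 1 ∧ 1 = 1
So s5 = 1.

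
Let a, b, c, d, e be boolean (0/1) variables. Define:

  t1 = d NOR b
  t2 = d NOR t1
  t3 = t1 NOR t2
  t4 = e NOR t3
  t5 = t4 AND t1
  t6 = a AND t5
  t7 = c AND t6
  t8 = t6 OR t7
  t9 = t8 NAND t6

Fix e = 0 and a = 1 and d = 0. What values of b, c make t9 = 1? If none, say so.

b=1, c=0

Check with e = 0 and a = 1 and d = 0 and b=1, c=0:
t1 = d NOR b = 0 NOR 1 = 0
t2 = d NOR t1 = 0 NOR 0 = 1
t3 = t1 NOR t2 = 0 NOR 1 = 0
t4 = e NOR t3 = 0 NOR 0 = 1
t5 = t4 AND t1 = 1 AND 0 = 0
t6 = a AND t5 = 1 AND 0 = 0
t7 = c AND t6 = 0 AND 0 = 0
t8 = t6 OR t7 = 0 OR 0 = 0
t9 = t8 NAND t6 = 0 NAND 0 = 1
So t9 = 1.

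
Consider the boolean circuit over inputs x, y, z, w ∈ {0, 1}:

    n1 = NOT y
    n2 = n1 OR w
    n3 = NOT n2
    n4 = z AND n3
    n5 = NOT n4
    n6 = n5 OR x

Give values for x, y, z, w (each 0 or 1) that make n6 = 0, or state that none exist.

x=0 y=1 z=1 w=0

n6 = n5 OR x must be 0, so both n5 = 0 and x = 0.
n5 = NOT n4 must be 0, so n4 = 1.
Check with x=0 y=1 z=1 w=0:
n1 = NOT y = NOT 1 = 0
n2 = n1 OR w = 0 OR 0 = 0
n3 = NOT n2 = NOT 0 = 1
n4 = z AND n3 = 1 AND 1 = 1
n5 = NOT n4 = NOT 1 = 0
n6 = n5 OR x = 0 OR 0 = 0
So n6 = 0 as required.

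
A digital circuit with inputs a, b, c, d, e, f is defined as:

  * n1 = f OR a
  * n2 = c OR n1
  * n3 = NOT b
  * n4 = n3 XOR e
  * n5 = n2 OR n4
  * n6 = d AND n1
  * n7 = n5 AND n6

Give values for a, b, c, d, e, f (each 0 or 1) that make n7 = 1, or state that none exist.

n7 = n5 AND n6 must be 1, so both n5 = 1 and n6 = 1.
n5 = n2 OR n4 must be 1, so at least one of n2, n4 is 1.
Check with a=1 b=1 c=0 d=1 e=0 f=1:
n1 = f OR a = 1 OR 1 = 1
n2 = c OR n1 = 0 OR 1 = 1
n3 = NOT b = NOT 1 = 0
n4 = n3 XOR e = 0 XOR 0 = 0
n5 = n2 OR n4 = 1 OR 0 = 1
n6 = d AND n1 = 1 AND 1 = 1
n7 = n5 AND n6 = 1 AND 1 = 1
So n7 = 1 as required.

a=1 b=1 c=0 d=1 e=0 f=1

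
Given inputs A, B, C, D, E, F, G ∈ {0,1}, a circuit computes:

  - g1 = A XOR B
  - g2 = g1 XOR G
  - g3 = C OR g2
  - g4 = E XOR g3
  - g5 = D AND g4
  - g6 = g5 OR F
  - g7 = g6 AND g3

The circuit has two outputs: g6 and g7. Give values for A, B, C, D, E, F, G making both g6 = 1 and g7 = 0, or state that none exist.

A=1, B=1, C=0, D=1, E=0, F=1, G=0

Check with A=1, B=1, C=0, D=1, E=0, F=1, G=0:
g1 = A XOR B = 1 XOR 1 = 0
g2 = g1 XOR G = 0 XOR 0 = 0
g3 = C OR g2 = 0 OR 0 = 0
g4 = E XOR g3 = 0 XOR 0 = 0
g5 = D AND g4 = 1 AND 0 = 0
g6 = g5 OR F = 0 OR 1 = 1
g7 = g6 AND g3 = 1 AND 0 = 0
So g6 = 1 and g7 = 0.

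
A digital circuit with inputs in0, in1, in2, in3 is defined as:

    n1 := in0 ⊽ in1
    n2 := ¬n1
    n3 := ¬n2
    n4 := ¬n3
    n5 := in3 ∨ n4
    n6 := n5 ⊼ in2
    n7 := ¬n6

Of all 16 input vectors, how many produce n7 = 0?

9

n7 = ¬n6 must be 0, so n6 = 1.
Enumerating the 16 input combinations, 9 give n7 = 0 and 7 give n7 = 1.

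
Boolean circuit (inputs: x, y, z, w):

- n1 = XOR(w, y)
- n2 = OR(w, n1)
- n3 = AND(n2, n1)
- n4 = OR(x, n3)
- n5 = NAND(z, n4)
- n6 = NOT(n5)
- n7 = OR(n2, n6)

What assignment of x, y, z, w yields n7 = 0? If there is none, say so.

x=1, y=0, z=0, w=0

Check with x=1, y=0, z=0, w=0:
n1 = XOR(w, y) = XOR(0, 0) = 0
n2 = OR(w, n1) = OR(0, 0) = 0
n3 = AND(n2, n1) = AND(0, 0) = 0
n4 = OR(x, n3) = OR(1, 0) = 1
n5 = NAND(z, n4) = NAND(0, 1) = 1
n6 = NOT(n5) = NOT 1 = 0
n7 = OR(n2, n6) = OR(0, 0) = 0
So n7 = 0 as required.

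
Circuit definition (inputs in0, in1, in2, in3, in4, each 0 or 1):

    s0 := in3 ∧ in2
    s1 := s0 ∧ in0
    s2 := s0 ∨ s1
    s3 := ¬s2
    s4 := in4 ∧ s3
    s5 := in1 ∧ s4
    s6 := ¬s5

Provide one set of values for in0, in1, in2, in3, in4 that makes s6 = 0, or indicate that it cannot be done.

in0=0, in1=1, in2=1, in3=0, in4=1

s6 = ¬s5 must be 0, so s5 = 1.
s5 = in1 ∧ s4 must be 1, so both in1 = 1 and s4 = 1.
Check with in0=0, in1=1, in2=1, in3=0, in4=1:
s0 = in3 ∧ in2 = 0 ∧ 1 = 0
s1 = s0 ∧ in0 = 0 ∧ 0 = 0
s2 = s0 ∨ s1 = 0 ∨ 0 = 0
s3 = ¬s2 = ¬0 = 1
s4 = in4 ∧ s3 = 1 ∧ 1 = 1
s5 = in1 ∧ s4 = 1 ∧ 1 = 1
s6 = ¬s5 = ¬1 = 0
So s6 = 0 as required.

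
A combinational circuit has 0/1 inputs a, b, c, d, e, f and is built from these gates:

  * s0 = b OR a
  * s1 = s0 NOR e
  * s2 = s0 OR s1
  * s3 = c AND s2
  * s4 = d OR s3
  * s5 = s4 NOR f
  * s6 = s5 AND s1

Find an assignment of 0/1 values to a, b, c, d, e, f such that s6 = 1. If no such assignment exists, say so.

a=0, b=0, c=0, d=0, e=0, f=0

s6 = s5 AND s1 must be 1, so both s5 = 1 and s1 = 1.
s5 = s4 NOR f must be 1, so both s4 = 0 and f = 0.
Check with a=0, b=0, c=0, d=0, e=0, f=0:
s0 = b OR a = 0 OR 0 = 0
s1 = s0 NOR e = 0 NOR 0 = 1
s2 = s0 OR s1 = 0 OR 1 = 1
s3 = c AND s2 = 0 AND 1 = 0
s4 = d OR s3 = 0 OR 0 = 0
s5 = s4 NOR f = 0 NOR 0 = 1
s6 = s5 AND s1 = 1 AND 1 = 1
So s6 = 1 as required.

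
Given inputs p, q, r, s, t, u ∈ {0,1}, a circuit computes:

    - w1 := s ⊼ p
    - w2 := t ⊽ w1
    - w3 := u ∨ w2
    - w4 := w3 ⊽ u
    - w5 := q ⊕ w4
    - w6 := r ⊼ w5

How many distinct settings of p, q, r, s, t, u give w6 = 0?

16

w6 = r ⊼ w5 must be 0, so both r = 1 and w5 = 1.
w5 = q ⊕ w4 must be 1, so q and w4 differ.
Enumerating the 64 input combinations, 16 give w6 = 0 and 48 give w6 = 1.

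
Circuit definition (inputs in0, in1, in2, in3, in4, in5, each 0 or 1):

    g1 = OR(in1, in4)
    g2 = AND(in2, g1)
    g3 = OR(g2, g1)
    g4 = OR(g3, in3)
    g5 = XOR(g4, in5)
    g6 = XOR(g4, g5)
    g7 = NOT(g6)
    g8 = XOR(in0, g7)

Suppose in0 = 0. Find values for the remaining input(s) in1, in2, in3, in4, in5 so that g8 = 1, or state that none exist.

g8 = XOR(in0, g7) must be 1, so in0 and g7 differ.
Check with in0 = 0 and in1=0, in2=0, in3=0, in4=0, in5=0:
g1 = OR(in1, in4) = OR(0, 0) = 0
g2 = AND(in2, g1) = AND(0, 0) = 0
g3 = OR(g2, g1) = OR(0, 0) = 0
g4 = OR(g3, in3) = OR(0, 0) = 0
g5 = XOR(g4, in5) = XOR(0, 0) = 0
g6 = XOR(g4, g5) = XOR(0, 0) = 0
g7 = NOT(g6) = NOT 0 = 1
g8 = XOR(in0, g7) = XOR(0, 1) = 1
So g8 = 1.

in1=0, in2=0, in3=0, in4=0, in5=0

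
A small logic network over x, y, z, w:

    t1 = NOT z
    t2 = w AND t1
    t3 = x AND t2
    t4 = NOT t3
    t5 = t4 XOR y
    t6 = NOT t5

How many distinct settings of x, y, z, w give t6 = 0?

8

t6 = NOT t5 must be 0, so t5 = 1.
t5 = t4 XOR y must be 1, so t4 and y differ.
Enumerating the 16 input combinations, 8 give t6 = 0 and 8 give t6 = 1.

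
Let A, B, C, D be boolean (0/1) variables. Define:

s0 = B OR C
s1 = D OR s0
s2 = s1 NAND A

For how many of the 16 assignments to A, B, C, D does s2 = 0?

s2 = s1 NAND A must be 0, so both s1 = 1 and A = 1.
s1 = D OR s0 must be 1, so at least one of D, s0 is 1.
Enumerating the 16 input combinations, 7 give s2 = 0 and 9 give s2 = 1.

7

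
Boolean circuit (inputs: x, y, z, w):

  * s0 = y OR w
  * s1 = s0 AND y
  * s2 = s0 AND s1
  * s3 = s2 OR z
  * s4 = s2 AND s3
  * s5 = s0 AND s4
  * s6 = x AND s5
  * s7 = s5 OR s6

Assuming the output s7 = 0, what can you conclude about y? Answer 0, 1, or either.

s7 = s5 OR s6 must be 0, so both s5 = 0 and s6 = 0.
s5 = s0 AND s4 must be 0, so at least one of s0, s4 is 0.
s6 = x AND s5 must be 0, so at least one of x, s5 is 0.
Every assignment with s7 = 0 has y = 0; there are 8 such assignment(s).

0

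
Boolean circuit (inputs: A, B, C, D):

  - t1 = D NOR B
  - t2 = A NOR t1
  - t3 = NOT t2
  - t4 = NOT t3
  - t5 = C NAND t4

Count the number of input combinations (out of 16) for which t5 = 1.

13

t5 = C NAND t4 must be 1, so at least one of C, t4 is 0.
Enumerating the 16 input combinations, 13 give t5 = 1 and 3 give t5 = 0.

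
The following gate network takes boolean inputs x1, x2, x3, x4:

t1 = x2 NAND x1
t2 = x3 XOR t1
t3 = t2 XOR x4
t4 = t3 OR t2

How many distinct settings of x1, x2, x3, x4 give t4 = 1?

t4 = t3 OR t2 must be 1, so at least one of t3, t2 is 1.
Enumerating the 16 input combinations, 12 give t4 = 1 and 4 give t4 = 0.

12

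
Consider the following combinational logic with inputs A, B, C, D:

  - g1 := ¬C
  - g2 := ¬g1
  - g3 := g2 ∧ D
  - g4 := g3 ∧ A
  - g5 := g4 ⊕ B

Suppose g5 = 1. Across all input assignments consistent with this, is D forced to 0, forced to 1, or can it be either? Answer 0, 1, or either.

either

Both values of D occur among assignments with g5 = 1:
  D=0: A=0, B=1, C=0, D=0
  D=1: A=0, B=1, C=0, D=1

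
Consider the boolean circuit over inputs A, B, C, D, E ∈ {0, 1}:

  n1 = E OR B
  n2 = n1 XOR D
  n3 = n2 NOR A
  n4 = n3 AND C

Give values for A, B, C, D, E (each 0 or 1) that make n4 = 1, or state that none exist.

Check with A=0, B=1, C=1, D=1, E=1:
n1 = E OR B = 1 OR 1 = 1
n2 = n1 XOR D = 1 XOR 1 = 0
n3 = n2 NOR A = 0 NOR 0 = 1
n4 = n3 AND C = 1 AND 1 = 1
So n4 = 1 as required.

A=0, B=1, C=1, D=1, E=1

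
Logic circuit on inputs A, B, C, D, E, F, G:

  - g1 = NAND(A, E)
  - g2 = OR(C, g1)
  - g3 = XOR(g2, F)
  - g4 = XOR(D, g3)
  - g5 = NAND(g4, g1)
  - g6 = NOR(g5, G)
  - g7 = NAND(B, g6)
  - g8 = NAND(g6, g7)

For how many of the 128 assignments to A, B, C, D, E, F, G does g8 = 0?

g8 = NAND(g6, g7) must be 0, so both g6 = 1 and g7 = 1.
g6 = NOR(g5, G) must be 1, so both g5 = 0 and G = 0.
g7 = NAND(B, g6) must be 1, so at least one of B, g6 is 0.
Enumerating the 128 input combinations, 12 give g8 = 0 and 116 give g8 = 1.

12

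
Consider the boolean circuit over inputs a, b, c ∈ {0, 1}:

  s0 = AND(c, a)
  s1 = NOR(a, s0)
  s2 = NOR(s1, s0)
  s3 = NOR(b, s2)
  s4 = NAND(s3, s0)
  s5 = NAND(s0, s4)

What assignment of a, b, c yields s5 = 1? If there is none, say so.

a=1 b=1 c=0

s5 = NAND(s0, s4) must be 1, so at least one of s0, s4 is 0.
Check with a=1 b=1 c=0:
s0 = AND(c, a) = AND(0, 1) = 0
s1 = NOR(a, s0) = NOR(1, 0) = 0
s2 = NOR(s1, s0) = NOR(0, 0) = 1
s3 = NOR(b, s2) = NOR(1, 1) = 0
s4 = NAND(s3, s0) = NAND(0, 0) = 1
s5 = NAND(s0, s4) = NAND(0, 1) = 1
So s5 = 1 as required.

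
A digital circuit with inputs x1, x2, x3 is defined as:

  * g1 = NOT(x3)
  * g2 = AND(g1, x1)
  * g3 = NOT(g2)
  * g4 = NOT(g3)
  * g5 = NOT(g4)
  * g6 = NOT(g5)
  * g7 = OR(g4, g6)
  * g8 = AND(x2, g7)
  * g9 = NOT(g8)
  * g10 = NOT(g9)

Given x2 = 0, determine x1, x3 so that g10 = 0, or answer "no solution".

Check with x2 = 0 and x1=1, x3=0:
g1 = NOT(x3) = NOT 0 = 1
g2 = AND(g1, x1) = AND(1, 1) = 1
g3 = NOT(g2) = NOT 1 = 0
g4 = NOT(g3) = NOT 0 = 1
g5 = NOT(g4) = NOT 1 = 0
g6 = NOT(g5) = NOT 0 = 1
g7 = OR(g4, g6) = OR(1, 1) = 1
g8 = AND(x2, g7) = AND(0, 1) = 0
g9 = NOT(g8) = NOT 0 = 1
g10 = NOT(g9) = NOT 1 = 0
So g10 = 0.

x1=1, x3=0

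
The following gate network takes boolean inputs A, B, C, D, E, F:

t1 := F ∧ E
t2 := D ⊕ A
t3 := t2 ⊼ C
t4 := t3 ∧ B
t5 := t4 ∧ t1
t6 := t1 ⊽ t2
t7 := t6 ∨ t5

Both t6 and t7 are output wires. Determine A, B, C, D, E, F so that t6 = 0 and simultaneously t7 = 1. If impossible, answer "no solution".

A=0, B=1, C=0, D=1, E=1, F=1

Check with A=0, B=1, C=0, D=1, E=1, F=1:
t1 = F ∧ E = 1 ∧ 1 = 1
t2 = D ⊕ A = 1 ⊕ 0 = 1
t3 = t2 ⊼ C = 1 ⊼ 0 = 1
t4 = t3 ∧ B = 1 ∧ 1 = 1
t5 = t4 ∧ t1 = 1 ∧ 1 = 1
t6 = t1 ⊽ t2 = 1 ⊽ 1 = 0
t7 = t6 ∨ t5 = 0 ∨ 1 = 1
So t6 = 0 and t7 = 1.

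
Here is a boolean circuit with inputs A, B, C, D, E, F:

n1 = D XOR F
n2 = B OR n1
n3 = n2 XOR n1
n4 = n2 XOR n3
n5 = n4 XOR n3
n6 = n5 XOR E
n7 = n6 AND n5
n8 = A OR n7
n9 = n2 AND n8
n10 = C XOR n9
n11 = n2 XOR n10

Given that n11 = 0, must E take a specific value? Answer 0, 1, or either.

either

Both values of E occur among assignments with n11 = 0:
  E=0: A=0, B=0, C=0, D=0, E=0, F=0
  E=1: A=0, B=0, C=0, D=0, E=1, F=0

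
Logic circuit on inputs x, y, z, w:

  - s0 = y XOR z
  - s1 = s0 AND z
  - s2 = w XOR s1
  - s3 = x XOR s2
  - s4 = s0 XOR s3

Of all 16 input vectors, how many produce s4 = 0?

8

s4 = s0 XOR s3 must be 0, so s0 and s3 are equal.
Enumerating the 16 input combinations, 8 give s4 = 0 and 8 give s4 = 1.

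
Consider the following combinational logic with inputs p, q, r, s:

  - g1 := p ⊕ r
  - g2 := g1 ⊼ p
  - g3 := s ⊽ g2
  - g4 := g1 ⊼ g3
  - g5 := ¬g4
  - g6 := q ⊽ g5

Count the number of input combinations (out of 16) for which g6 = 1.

g6 = q ⊽ g5 must be 1, so both q = 0 and g5 = 0.
Enumerating the 16 input combinations, 7 give g6 = 1 and 9 give g6 = 0.

7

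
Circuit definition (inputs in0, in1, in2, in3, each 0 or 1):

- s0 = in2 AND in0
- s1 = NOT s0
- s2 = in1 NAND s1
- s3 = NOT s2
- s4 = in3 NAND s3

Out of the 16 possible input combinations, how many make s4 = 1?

s4 = in3 NAND s3 must be 1, so at least one of in3, s3 is 0.
Enumerating the 16 input combinations, 13 give s4 = 1 and 3 give s4 = 0.

13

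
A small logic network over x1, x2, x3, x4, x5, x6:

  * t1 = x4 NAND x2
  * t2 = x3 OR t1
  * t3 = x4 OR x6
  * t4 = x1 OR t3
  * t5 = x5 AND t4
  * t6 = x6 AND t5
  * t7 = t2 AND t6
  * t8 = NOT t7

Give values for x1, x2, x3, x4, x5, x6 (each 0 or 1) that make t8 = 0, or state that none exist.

t8 = NOT t7 must be 0, so t7 = 1.
Check with x1=0, x2=1, x3=0, x4=0, x5=1, x6=1:
t1 = x4 NAND x2 = 0 NAND 1 = 1
t2 = x3 OR t1 = 0 OR 1 = 1
t3 = x4 OR x6 = 0 OR 1 = 1
t4 = x1 OR t3 = 0 OR 1 = 1
t5 = x5 AND t4 = 1 AND 1 = 1
t6 = x6 AND t5 = 1 AND 1 = 1
t7 = t2 AND t6 = 1 AND 1 = 1
t8 = NOT t7 = NOT 1 = 0
So t8 = 0 as required.

x1=0, x2=1, x3=0, x4=0, x5=1, x6=1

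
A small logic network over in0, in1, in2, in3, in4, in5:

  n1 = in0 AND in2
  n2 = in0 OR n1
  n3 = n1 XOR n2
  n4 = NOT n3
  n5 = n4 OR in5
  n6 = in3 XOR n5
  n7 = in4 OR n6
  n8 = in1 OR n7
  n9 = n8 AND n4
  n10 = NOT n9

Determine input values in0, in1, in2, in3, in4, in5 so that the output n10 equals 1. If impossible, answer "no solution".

n10 = NOT n9 must be 1, so n9 = 0.
Check with in0=1, in1=0, in2=0, in3=1, in4=0, in5=1:
n1 = in0 AND in2 = 1 AND 0 = 0
n2 = in0 OR n1 = 1 OR 0 = 1
n3 = n1 XOR n2 = 0 XOR 1 = 1
n4 = NOT n3 = NOT 1 = 0
n5 = n4 OR in5 = 0 OR 1 = 1
n6 = in3 XOR n5 = 1 XOR 1 = 0
n7 = in4 OR n6 = 0 OR 0 = 0
n8 = in1 OR n7 = 0 OR 0 = 0
n9 = n8 AND n4 = 0 AND 0 = 0
n10 = NOT n9 = NOT 0 = 1
So n10 = 1 as required.

in0=1, in1=0, in2=0, in3=1, in4=0, in5=1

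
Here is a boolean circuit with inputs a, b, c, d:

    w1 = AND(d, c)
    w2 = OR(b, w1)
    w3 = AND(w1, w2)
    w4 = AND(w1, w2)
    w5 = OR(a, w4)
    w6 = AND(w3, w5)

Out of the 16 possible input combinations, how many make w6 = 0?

w6 = AND(w3, w5) must be 0, so at least one of w3, w5 is 0.
Enumerating the 16 input combinations, 12 give w6 = 0 and 4 give w6 = 1.

12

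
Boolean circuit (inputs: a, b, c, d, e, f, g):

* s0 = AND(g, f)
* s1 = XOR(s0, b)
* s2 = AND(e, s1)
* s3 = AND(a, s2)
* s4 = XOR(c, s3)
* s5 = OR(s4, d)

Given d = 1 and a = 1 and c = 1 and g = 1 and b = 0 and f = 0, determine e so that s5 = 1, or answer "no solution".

e=0

Check with d = 1 and a = 1 and c = 1 and g = 1 and b = 0 and f = 0 and e=0:
s0 = AND(g, f) = AND(1, 0) = 0
s1 = XOR(s0, b) = XOR(0, 0) = 0
s2 = AND(e, s1) = AND(0, 0) = 0
s3 = AND(a, s2) = AND(1, 0) = 0
s4 = XOR(c, s3) = XOR(1, 0) = 1
s5 = OR(s4, d) = OR(1, 1) = 1
So s5 = 1.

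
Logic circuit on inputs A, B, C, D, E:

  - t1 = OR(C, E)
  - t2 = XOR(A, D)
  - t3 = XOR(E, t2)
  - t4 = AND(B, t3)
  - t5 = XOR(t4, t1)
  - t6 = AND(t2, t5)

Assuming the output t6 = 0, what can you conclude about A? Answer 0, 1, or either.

Both values of A occur among assignments with t6 = 0:
  A=0: A=0, B=0, C=0, D=0, E=0
  A=1: A=1, B=0, C=0, D=0, E=0

either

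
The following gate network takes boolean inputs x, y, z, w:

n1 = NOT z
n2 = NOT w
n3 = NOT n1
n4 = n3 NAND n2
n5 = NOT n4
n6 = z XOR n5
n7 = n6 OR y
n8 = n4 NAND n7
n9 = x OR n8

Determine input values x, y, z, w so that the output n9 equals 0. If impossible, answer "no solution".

n9 = x OR n8 must be 0, so both x = 0 and n8 = 0.
n8 = n4 NAND n7 must be 0, so both n4 = 1 and n7 = 1.
Check with x=0, y=0, z=1, w=1:
n1 = NOT z = NOT 1 = 0
n2 = NOT w = NOT 1 = 0
n3 = NOT n1 = NOT 0 = 1
n4 = n3 NAND n2 = 1 NAND 0 = 1
n5 = NOT n4 = NOT 1 = 0
n6 = z XOR n5 = 1 XOR 0 = 1
n7 = n6 OR y = 1 OR 0 = 1
n8 = n4 NAND n7 = 1 NAND 1 = 0
n9 = x OR n8 = 0 OR 0 = 0
So n9 = 0 as required.

x=0, y=0, z=1, w=1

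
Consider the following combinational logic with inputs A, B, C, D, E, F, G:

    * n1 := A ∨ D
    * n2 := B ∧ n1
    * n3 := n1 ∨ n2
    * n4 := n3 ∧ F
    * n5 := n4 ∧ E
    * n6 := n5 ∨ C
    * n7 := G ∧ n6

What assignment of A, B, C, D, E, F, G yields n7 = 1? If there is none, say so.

Check with A=1, B=0, C=1, D=0, E=1, F=1, G=1:
n1 = A ∨ D = 1 ∨ 0 = 1
n2 = B ∧ n1 = 0 ∧ 1 = 0
n3 = n1 ∨ n2 = 1 ∨ 0 = 1
n4 = n3 ∧ F = 1 ∧ 1 = 1
n5 = n4 ∧ E = 1 ∧ 1 = 1
n6 = n5 ∨ C = 1 ∨ 1 = 1
n7 = G ∧ n6 = 1 ∧ 1 = 1
So n7 = 1 as required.

A=1, B=0, C=1, D=0, E=1, F=1, G=1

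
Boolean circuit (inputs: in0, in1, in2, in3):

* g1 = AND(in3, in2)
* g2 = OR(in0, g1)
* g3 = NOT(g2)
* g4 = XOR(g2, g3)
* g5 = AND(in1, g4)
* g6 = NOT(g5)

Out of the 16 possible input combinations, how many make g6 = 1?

8

g6 = NOT(g5) must be 1, so g5 = 0.
g5 = AND(in1, g4) must be 0, so at least one of in1, g4 is 0.
Enumerating the 16 input combinations, 8 give g6 = 1 and 8 give g6 = 0.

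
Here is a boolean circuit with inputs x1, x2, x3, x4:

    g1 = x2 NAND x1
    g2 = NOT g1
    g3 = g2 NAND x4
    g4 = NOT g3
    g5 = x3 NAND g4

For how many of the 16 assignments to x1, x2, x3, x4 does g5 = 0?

1

g5 = x3 NAND g4 must be 0, so both x3 = 1 and g4 = 1.
g4 = NOT g3 must be 1, so g3 = 0.
g3 = g2 NAND x4 must be 0, so both g2 = 1 and x4 = 1.
Satisfying assignments:
  x1=1, x2=1, x3=1, x4=1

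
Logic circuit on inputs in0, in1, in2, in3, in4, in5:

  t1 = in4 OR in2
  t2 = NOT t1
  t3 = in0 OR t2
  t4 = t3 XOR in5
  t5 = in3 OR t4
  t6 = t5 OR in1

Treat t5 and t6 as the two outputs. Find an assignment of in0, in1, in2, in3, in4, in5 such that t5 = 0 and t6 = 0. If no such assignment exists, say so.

in0=1 in1=0 in2=1 in3=0 in4=0 in5=1

Check with in0=1 in1=0 in2=1 in3=0 in4=0 in5=1:
t1 = in4 OR in2 = 0 OR 1 = 1
t2 = NOT t1 = NOT 1 = 0
t3 = in0 OR t2 = 1 OR 0 = 1
t4 = t3 XOR in5 = 1 XOR 1 = 0
t5 = in3 OR t4 = 0 OR 0 = 0
t6 = t5 OR in1 = 0 OR 0 = 0
So t5 = 0 and t6 = 0.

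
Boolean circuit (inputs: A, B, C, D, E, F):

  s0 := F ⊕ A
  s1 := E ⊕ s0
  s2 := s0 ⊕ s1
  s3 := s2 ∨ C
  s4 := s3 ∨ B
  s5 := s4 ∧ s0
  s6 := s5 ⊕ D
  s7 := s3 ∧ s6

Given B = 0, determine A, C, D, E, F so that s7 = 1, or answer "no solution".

A=1 C=1 D=0 E=1 F=0

s7 = s3 ∧ s6 must be 1, so both s3 = 1 and s6 = 1.
s3 = s2 ∨ C must be 1, so at least one of s2, C is 1.
Check with B = 0 and A=1, C=1, D=0, E=1, F=0:
s0 = F ⊕ A = 0 ⊕ 1 = 1
s1 = E ⊕ s0 = 1 ⊕ 1 = 0
s2 = s0 ⊕ s1 = 1 ⊕ 0 = 1
s3 = s2 ∨ C = 1 ∨ 1 = 1
s4 = s3 ∨ B = 1 ∨ 0 = 1
s5 = s4 ∧ s0 = 1 ∧ 1 = 1
s6 = s5 ⊕ D = 1 ⊕ 0 = 1
s7 = s3 ∧ s6 = 1 ∧ 1 = 1
So s7 = 1.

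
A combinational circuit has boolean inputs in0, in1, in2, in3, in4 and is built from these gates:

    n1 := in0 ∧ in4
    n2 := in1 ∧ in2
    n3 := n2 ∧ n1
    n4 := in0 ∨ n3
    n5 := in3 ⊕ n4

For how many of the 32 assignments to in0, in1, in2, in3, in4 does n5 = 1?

n5 = in3 ⊕ n4 must be 1, so in3 and n4 differ.
Enumerating the 32 input combinations, 16 give n5 = 1 and 16 give n5 = 0.

16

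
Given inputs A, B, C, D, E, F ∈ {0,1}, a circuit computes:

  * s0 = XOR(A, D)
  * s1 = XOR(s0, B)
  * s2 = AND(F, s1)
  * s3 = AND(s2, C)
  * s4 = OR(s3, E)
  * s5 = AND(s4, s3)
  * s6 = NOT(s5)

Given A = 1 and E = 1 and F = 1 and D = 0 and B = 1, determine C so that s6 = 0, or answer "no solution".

With A = 1 and E = 1 and F = 1 and D = 0 and B = 1 fixed, none of the 2 settings of C give s6 = 0.
For example, with C=0:
s0 = XOR(A, D) = XOR(1, 0) = 1
s1 = XOR(s0, B) = XOR(1, 1) = 0
s2 = AND(F, s1) = AND(1, 0) = 0
s3 = AND(s2, C) = AND(0, 0) = 0
s4 = OR(s3, E) = OR(0, 1) = 1
s5 = AND(s4, s3) = AND(1, 0) = 0
s6 = NOT(s5) = NOT 0 = 1
giving s6 = 1 ≠ 0.

no solution exists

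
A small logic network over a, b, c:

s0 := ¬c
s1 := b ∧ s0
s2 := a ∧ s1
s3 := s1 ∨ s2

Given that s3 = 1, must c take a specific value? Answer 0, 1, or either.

0

s3 = s1 ∨ s2 must be 1, so at least one of s1, s2 is 1.
Every assignment with s3 = 1 has c = 0; there are 2 such assignment(s).
  a=0, b=1, c=0
  a=1, b=1, c=0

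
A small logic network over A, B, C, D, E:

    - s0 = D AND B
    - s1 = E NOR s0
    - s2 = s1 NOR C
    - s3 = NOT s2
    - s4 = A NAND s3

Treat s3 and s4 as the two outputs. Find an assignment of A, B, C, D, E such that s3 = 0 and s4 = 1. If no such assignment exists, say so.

A=1, B=0, C=0, D=0, E=1

Check with A=1, B=0, C=0, D=0, E=1:
s0 = D AND B = 0 AND 0 = 0
s1 = E NOR s0 = 1 NOR 0 = 0
s2 = s1 NOR C = 0 NOR 0 = 1
s3 = NOT s2 = NOT 1 = 0
s4 = A NAND s3 = 1 NAND 0 = 1
So s3 = 0 and s4 = 1.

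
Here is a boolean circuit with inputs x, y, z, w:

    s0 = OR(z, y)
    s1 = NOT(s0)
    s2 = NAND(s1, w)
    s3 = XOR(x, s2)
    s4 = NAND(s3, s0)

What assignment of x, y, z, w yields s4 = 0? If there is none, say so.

x=0 y=1 z=1 w=1

Check with x=0 y=1 z=1 w=1:
s0 = OR(z, y) = OR(1, 1) = 1
s1 = NOT(s0) = NOT 1 = 0
s2 = NAND(s1, w) = NAND(0, 1) = 1
s3 = XOR(x, s2) = XOR(0, 1) = 1
s4 = NAND(s3, s0) = NAND(1, 1) = 0
So s4 = 0 as required.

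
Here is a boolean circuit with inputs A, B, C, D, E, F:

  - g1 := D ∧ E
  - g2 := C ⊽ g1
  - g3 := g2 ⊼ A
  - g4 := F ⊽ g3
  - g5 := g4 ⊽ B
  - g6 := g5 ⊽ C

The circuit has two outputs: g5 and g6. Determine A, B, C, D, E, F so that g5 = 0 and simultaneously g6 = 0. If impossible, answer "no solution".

A=1, B=1, C=1, D=1, E=0, F=1

Check with A=1, B=1, C=1, D=1, E=0, F=1:
g1 = D ∧ E = 1 ∧ 0 = 0
g2 = C ⊽ g1 = 1 ⊽ 0 = 0
g3 = g2 ⊼ A = 0 ⊼ 1 = 1
g4 = F ⊽ g3 = 1 ⊽ 1 = 0
g5 = g4 ⊽ B = 0 ⊽ 1 = 0
g6 = g5 ⊽ C = 0 ⊽ 1 = 0
So g5 = 0 and g6 = 0.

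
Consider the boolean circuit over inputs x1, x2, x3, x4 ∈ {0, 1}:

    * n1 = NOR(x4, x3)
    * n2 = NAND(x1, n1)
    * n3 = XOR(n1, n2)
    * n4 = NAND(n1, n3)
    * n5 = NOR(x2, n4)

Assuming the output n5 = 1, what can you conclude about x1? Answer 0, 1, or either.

n5 = NOR(x2, n4) must be 1, so both x2 = 0 and n4 = 0.
Every assignment with n5 = 1 has x1 = 1; there are 1 such assignment(s).
  x1=1, x2=0, x3=0, x4=0

1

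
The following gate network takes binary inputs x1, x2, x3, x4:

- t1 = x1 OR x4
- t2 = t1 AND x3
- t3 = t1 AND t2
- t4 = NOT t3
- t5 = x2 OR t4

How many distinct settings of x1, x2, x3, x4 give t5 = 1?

13

t5 = x2 OR t4 must be 1, so at least one of x2, t4 is 1.
Enumerating the 16 input combinations, 13 give t5 = 1 and 3 give t5 = 0.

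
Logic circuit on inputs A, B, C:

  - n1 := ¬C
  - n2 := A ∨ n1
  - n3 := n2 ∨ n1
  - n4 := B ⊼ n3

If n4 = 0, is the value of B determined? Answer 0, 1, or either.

n4 = B ⊼ n3 must be 0, so both B = 1 and n3 = 1.
n3 = n2 ∨ n1 must be 1, so at least one of n2, n1 is 1.
Every assignment with n4 = 0 has B = 1; there are 3 such assignment(s).
  A=0, B=1, C=0
  A=1, B=1, C=0
  A=1, B=1, C=1

1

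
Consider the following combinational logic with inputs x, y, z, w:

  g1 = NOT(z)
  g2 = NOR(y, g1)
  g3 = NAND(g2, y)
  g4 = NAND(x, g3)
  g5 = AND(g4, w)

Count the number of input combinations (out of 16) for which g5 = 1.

4

g5 = AND(g4, w) must be 1, so both g4 = 1 and w = 1.
g4 = NAND(x, g3) must be 1, so at least one of x, g3 is 0.
Enumerating the 16 input combinations, 4 give g5 = 1 and 12 give g5 = 0.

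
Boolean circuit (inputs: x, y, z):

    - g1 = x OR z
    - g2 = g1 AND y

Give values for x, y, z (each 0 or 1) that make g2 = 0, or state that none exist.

x=0, y=1, z=0

g2 = g1 AND y must be 0, so at least one of g1, y is 0.
Check with x=0, y=1, z=0:
g1 = x OR z = 0 OR 0 = 0
g2 = g1 AND y = 0 AND 1 = 0
So g2 = 0 as required.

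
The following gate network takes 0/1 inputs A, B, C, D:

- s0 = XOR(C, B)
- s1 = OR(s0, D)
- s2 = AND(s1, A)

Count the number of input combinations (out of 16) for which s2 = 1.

6

s2 = AND(s1, A) must be 1, so both s1 = 1 and A = 1.
s1 = OR(s0, D) must be 1, so at least one of s0, D is 1.
Satisfying assignments:
  A=1, B=0, C=0, D=1
  A=1, B=0, C=1, D=0
  A=1, B=0, C=1, D=1
  A=1, B=1, C=0, D=0
  A=1, B=1, C=0, D=1
  A=1, B=1, C=1, D=1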